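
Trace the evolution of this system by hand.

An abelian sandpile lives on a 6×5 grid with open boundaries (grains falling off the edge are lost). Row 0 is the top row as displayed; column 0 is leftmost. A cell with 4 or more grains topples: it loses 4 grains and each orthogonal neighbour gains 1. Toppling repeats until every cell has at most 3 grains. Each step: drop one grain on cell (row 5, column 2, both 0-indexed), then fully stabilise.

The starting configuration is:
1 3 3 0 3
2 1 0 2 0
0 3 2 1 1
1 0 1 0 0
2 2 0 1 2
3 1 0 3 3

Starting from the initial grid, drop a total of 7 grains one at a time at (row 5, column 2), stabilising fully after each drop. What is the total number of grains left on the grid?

step 0: 1 3 3 0 3
2 1 0 2 0
0 3 2 1 1
1 0 1 0 0
2 2 0 1 2
3 1 0 3 3
step 1: 1 3 3 0 3
2 1 0 2 0
0 3 2 1 1
1 0 1 0 0
2 2 0 1 2
3 1 1 3 3
step 2: 1 3 3 0 3
2 1 0 2 0
0 3 2 1 1
1 0 1 0 0
2 2 0 1 2
3 1 2 3 3
step 3: 1 3 3 0 3
2 1 0 2 0
0 3 2 1 1
1 0 1 0 0
2 2 0 1 2
3 1 3 3 3
step 4: 1 3 3 0 3
2 1 0 2 0
0 3 2 1 1
1 0 1 0 0
2 2 1 2 3
3 2 1 1 0
step 5: 1 3 3 0 3
2 1 0 2 0
0 3 2 1 1
1 0 1 0 0
2 2 1 2 3
3 2 2 1 0
step 6: 1 3 3 0 3
2 1 0 2 0
0 3 2 1 1
1 0 1 0 0
2 2 1 2 3
3 2 3 1 0
step 7: 1 3 3 0 3
2 1 0 2 0
0 3 2 1 1
1 0 1 0 0
2 2 2 2 3
3 3 0 2 0

43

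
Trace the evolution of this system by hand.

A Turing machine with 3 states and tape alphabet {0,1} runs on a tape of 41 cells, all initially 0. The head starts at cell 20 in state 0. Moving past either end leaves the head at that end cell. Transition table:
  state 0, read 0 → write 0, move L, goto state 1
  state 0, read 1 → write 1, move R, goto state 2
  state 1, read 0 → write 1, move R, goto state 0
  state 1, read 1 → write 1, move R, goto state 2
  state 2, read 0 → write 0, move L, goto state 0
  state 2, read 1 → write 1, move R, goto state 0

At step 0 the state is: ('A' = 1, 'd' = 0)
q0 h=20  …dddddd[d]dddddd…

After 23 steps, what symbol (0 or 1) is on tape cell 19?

t=0: q0 h=20  …dddddd[d]dddddd…
t=1: q1 h=19  …dddddd[d]dddddd…
t=2: q0 h=20  …dddddA[d]dddddd…
t=3: q1 h=19  …dddddd[A]dddddd…
t=4: q2 h=20  …dddddA[d]dddddd…
t=5: q0 h=19  …dddddd[A]dddddd…
t=6: q2 h=20  …dddddA[d]dddddd…
t=7: q0 h=19  …dddddd[A]dddddd…
t=8: q2 h=20  …dddddA[d]dddddd…
t=9: q0 h=19  …dddddd[A]dddddd…
t=10: q2 h=20  …dddddA[d]dddddd…
t=11: q0 h=19  …dddddd[A]dddddd…
t=12: q2 h=20  …dddddA[d]dddddd…
t=13: q0 h=19  …dddddd[A]dddddd…
t=14: q2 h=20  …dddddA[d]dddddd…
t=15: q0 h=19  …dddddd[A]dddddd…
t=16: q2 h=20  …dddddA[d]dddddd…
t=17: q0 h=19  …dddddd[A]dddddd…
t=18: q2 h=20  …dddddA[d]dddddd…
t=19: q0 h=19  …dddddd[A]dddddd…
t=20: q2 h=20  …dddddA[d]dddddd…
t=21: q0 h=19  …dddddd[A]dddddd…
t=22: q2 h=20  …dddddA[d]dddddd…
t=23: q0 h=19  …dddddd[A]dddddd…

1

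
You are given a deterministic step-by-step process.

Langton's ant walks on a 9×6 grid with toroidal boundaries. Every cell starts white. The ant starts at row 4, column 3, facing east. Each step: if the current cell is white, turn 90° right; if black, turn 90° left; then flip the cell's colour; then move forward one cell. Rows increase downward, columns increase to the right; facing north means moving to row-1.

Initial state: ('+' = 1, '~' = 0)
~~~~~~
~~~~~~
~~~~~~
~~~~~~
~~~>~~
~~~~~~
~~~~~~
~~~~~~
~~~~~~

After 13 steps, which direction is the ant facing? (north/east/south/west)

south

t=0: ~~~~~~
~~~~~~
~~~~~~
~~~~~~
~~~>~~
~~~~~~
~~~~~~
~~~~~~
~~~~~~
t=1: ~~~~~~
~~~~~~
~~~~~~
~~~~~~
~~~+~~
~~~v~~
~~~~~~
~~~~~~
~~~~~~
t=2: ~~~~~~
~~~~~~
~~~~~~
~~~~~~
~~~+~~
~~<+~~
~~~~~~
~~~~~~
~~~~~~
t=3: ~~~~~~
~~~~~~
~~~~~~
~~~~~~
~~^+~~
~~++~~
~~~~~~
~~~~~~
~~~~~~
t=4: ~~~~~~
~~~~~~
~~~~~~
~~~~~~
~~+>~~
~~++~~
~~~~~~
~~~~~~
~~~~~~
t=5: ~~~~~~
~~~~~~
~~~~~~
~~~^~~
~~+~~~
~~++~~
~~~~~~
~~~~~~
~~~~~~
t=6: ~~~~~~
~~~~~~
~~~~~~
~~~+>~
~~+~~~
~~++~~
~~~~~~
~~~~~~
~~~~~~
t=7: ~~~~~~
~~~~~~
~~~~~~
~~~++~
~~+~v~
~~++~~
~~~~~~
~~~~~~
~~~~~~
t=8: ~~~~~~
~~~~~~
~~~~~~
~~~++~
~~+<+~
~~++~~
~~~~~~
~~~~~~
~~~~~~
t=9: ~~~~~~
~~~~~~
~~~~~~
~~~^+~
~~+++~
~~++~~
~~~~~~
~~~~~~
~~~~~~
t=10: ~~~~~~
~~~~~~
~~~~~~
~~<~+~
~~+++~
~~++~~
~~~~~~
~~~~~~
~~~~~~
t=11: ~~~~~~
~~~~~~
~~^~~~
~~+~+~
~~+++~
~~++~~
~~~~~~
~~~~~~
~~~~~~
t=12: ~~~~~~
~~~~~~
~~+>~~
~~+~+~
~~+++~
~~++~~
~~~~~~
~~~~~~
~~~~~~
t=13: ~~~~~~
~~~~~~
~~++~~
~~+v+~
~~+++~
~~++~~
~~~~~~
~~~~~~
~~~~~~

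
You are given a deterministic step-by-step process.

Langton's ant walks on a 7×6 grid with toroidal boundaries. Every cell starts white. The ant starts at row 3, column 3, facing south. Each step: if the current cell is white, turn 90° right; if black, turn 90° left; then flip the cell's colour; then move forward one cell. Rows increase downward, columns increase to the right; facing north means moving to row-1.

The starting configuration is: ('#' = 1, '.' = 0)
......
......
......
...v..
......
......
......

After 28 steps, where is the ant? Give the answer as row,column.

[0] ......
......
......
...v..
......
......
......
[1] ......
......
......
..<#..
......
......
......
[2] ......
......
..^...
..##..
......
......
......
[3] ......
......
..#>..
..##..
......
......
......
[4] ......
......
..##..
..#v..
......
......
......
[5] ......
......
..##..
..#.>.
......
......
......
[6] ......
......
..##..
..#.#.
....v.
......
......
[7] ......
......
..##..
..#.#.
...<#.
......
......
[8] ......
......
..##..
..#^#.
...##.
......
......
[9] ......
......
..##..
..##>.
...##.
......
......
[10] ......
......
..##^.
..##..
...##.
......
......
[11] ......
......
..###>
..##..
...##.
......
......
[12] ......
......
..####
..##.v
...##.
......
......
[13] ......
......
..####
..##<#
...##.
......
......
[14] ......
......
..##^#
..####
...##.
......
......
[15] ......
......
..#<.#
..####
...##.
......
......
[16] ......
......
..#..#
..#v##
...##.
......
......
[17] ......
......
..#..#
..#.>#
...##.
......
......
[18] ......
......
..#.^#
..#..#
...##.
......
......
[19] ......
......
..#.#>
..#..#
...##.
......
......
[20] ......
.....^
..#.#.
..#..#
...##.
......
......
[21] ......
>....#
..#.#.
..#..#
...##.
......
......
[22] ......
#....#
v.#.#.
..#..#
...##.
......
......
[23] ......
#....#
#.#.#<
..#..#
...##.
......
......
[24] ......
#....^
#.#.##
..#..#
...##.
......
......
[25] ......
#...<.
#.#.##
..#..#
...##.
......
......
[26] ....^.
#...#.
#.#.##
..#..#
...##.
......
......
[27] ....#>
#...#.
#.#.##
..#..#
...##.
......
......
[28] ....##
#...#v
#.#.##
..#..#
...##.
......
......

1,5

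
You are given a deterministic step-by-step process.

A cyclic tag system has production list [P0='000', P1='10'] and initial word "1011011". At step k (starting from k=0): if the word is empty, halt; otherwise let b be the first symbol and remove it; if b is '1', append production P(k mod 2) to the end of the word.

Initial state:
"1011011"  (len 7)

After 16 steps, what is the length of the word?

k=0  "1011011"  (len 7)
k=1  "011011000"  (len 9)
k=2  "11011000"  (len 8)
k=3  "1011000000"  (len 10)
k=4  "01100000010"  (len 11)
k=5  "1100000010"  (len 10)
k=6  "10000001010"  (len 11)
k=7  "0000001010000"  (len 13)
k=8  "000001010000"  (len 12)
k=9  "00001010000"  (len 11)
k=10  "0001010000"  (len 10)
k=11  "001010000"  (len 9)
k=12  "01010000"  (len 8)
k=13  "1010000"  (len 7)
k=14  "01000010"  (len 8)
k=15  "1000010"  (len 7)
k=16  "00001010"  (len 8)

8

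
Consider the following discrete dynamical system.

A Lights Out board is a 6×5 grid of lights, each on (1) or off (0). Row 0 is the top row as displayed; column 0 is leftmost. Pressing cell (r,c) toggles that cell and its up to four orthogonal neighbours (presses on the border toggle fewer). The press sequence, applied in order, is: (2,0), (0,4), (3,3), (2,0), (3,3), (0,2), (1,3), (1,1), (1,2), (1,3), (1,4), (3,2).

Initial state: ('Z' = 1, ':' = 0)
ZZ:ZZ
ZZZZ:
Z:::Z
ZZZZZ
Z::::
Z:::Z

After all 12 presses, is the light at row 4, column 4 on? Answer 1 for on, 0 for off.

t=0: ZZ:ZZ
ZZZZ:
Z:::Z
ZZZZZ
Z::::
Z:::Z
t=1: ZZ:ZZ
:ZZZ:
:Z::Z
:ZZZZ
Z::::
Z:::Z
t=2: ZZ:::
:ZZZZ
:Z::Z
:ZZZZ
Z::::
Z:::Z
t=3: ZZ:::
:ZZZZ
:Z:ZZ
:Z:::
Z::Z:
Z:::Z
t=4: ZZ:::
ZZZZZ
Z::ZZ
ZZ:::
Z::Z:
Z:::Z
t=5: ZZ:::
ZZZZZ
Z:::Z
ZZZZZ
Z::::
Z:::Z
t=6: Z:ZZ:
ZZ:ZZ
Z:::Z
ZZZZZ
Z::::
Z:::Z
t=7: Z:Z::
ZZZ::
Z::ZZ
ZZZZZ
Z::::
Z:::Z
t=8: ZZZ::
:::::
ZZ:ZZ
ZZZZZ
Z::::
Z:::Z
t=9: ZZ:::
:ZZZ:
ZZZZZ
ZZZZZ
Z::::
Z:::Z
t=10: ZZ:Z:
:Z::Z
ZZZ:Z
ZZZZZ
Z::::
Z:::Z
t=11: ZZ:ZZ
:Z:Z:
ZZZ::
ZZZZZ
Z::::
Z:::Z
t=12: ZZ:ZZ
:Z:Z:
ZZ:::
Z:::Z
Z:Z::
Z:::Z

0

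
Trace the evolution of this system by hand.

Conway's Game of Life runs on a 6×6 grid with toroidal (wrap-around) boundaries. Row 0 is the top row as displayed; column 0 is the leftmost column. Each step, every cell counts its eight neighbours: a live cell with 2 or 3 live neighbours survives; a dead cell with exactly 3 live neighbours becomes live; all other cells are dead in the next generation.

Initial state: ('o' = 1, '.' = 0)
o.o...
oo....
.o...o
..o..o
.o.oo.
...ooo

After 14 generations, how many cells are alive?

k=0  o.o...
oo....
.o...o
..o..o
.o.oo.
...ooo
k=1  o.ooo.
..o..o
.oo..o
.ooo.o
o.....
oo...o
k=2  ..ooo.
.....o
.....o
...ooo
....o.
..ooo.
k=3  ..o..o
...o.o
o....o
...o.o
..o...
..o..o
k=4  o.oo.o
.....o
o....o
o...oo
..ooo.
.ooo..
k=5  o..o.o
.o....
......
oo....
o.....
o....o
k=6  .o..oo
o.....
oo....
oo....
......
.o..o.
k=7  .o..oo
......
.....o
oo....
oo....
o...oo
k=8  ....o.
o...oo
o.....
.o...o
......
....o.
k=9  ...oo.
o...o.
.o..o.
o.....
......
......
k=10  ...ooo
....o.
oo....
......
......
......
k=11  ...ooo
o..oo.
......
......
......
....o.
k=12  ......
...o..
......
......
......
...ooo
k=13  ...o..
......
......
......
....o.
....o.
k=14  ......
......
......
......
......
...oo.

2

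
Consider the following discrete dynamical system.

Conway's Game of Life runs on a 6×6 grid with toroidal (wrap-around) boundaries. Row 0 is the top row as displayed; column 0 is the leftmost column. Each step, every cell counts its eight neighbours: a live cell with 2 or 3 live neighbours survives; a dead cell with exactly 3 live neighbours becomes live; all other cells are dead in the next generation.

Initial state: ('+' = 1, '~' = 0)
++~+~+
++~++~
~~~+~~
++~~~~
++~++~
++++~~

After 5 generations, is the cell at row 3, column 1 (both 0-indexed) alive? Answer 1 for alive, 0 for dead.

[0] ++~+~+
++~++~
~~~+~~
++~~~~
++~++~
++++~~
[1] ~~~~~~
~+~+~~
~~~+++
++~+++
~~~++~
~~~~~~
[2] ~~~~~~
~~++~~
~+~~~~
+~~~~~
+~++~~
~~~~~~
[3] ~~~~~~
~~+~~~
~++~~~
+~+~~~
~+~~~~
~~~~~~
[4] ~~~~~~
~++~~~
~~++~~
+~+~~~
~+~~~~
~~~~~~
[5] ~~~~~~
~+++~~
~~~+~~
~~++~~
~+~~~~
~~~~~~

0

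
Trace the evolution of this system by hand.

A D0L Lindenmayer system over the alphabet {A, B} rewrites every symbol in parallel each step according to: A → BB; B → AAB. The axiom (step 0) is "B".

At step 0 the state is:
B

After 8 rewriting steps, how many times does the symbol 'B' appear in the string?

t=0: B
t=1: AAB
t=2: BBBBAAB
t=3: AABAABAABAABBBBBAAB
t=4: BBBBAABBBBBAABBBBBAABBBBBAABAABAABAABAABBBBBAAB
t=5: AABAABAABAABBBBBAABAABAABAABAABBBBBAABAABAABAABAABBBBBAABA…BAABBBBBAABBBBBAABBBBBAABBBBBAABBBBBAABAABAABAABAABBBBBAAB  (len 123)
t=6: BBBBAABBBBBAABBBBBAABBBBBAABAABAABAABAABBBBBAABBBBBAABBBBB…BAABBBBBAABBBBBAABBBBBAABBBBBAABBBBBAABAABAABAABAABBBBBAAB  (len 311)
t=7: AABAABAABAABBBBBAABAABAABAABAABBBBBAABAABAABAABAABBBBBAABA…BAABBBBBAABBBBBAABBBBBAABBBBBAABBBBBAABAABAABAABAABBBBBAAB  (len 803)
t=8: BBBBAABBBBBAABBBBBAABBBBBAABAABAABAABAABBBBBAABBBBBAABBBBB…BAABBBBBAABBBBBAABBBBBAABBBBBAABBBBBAABAABAABAABAABBBBBAAB  (len 2047)

1165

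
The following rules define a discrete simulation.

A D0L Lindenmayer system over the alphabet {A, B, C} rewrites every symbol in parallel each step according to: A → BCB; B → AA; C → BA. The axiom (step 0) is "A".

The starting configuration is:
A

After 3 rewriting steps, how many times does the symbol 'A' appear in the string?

t=0: A
t=1: BCB
t=2: AABAAA
t=3: BCBBCBAABCBBCBBCB

2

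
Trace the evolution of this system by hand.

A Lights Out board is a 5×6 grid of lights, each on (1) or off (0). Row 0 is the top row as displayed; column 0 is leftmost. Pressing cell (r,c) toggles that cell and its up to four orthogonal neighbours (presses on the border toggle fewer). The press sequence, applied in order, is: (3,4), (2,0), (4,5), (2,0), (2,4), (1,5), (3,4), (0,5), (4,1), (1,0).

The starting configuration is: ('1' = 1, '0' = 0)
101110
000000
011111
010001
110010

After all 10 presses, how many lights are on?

11

k=0  101110
000000
011111
010001
110010
k=1  101110
000000
011101
010110
110000
k=2  101110
100000
101101
110110
110000
k=3  101110
100000
101101
110111
110011
k=4  101110
000000
011101
010111
110011
k=5  101110
000010
011010
010101
110011
k=6  101111
000001
011011
010101
110011
k=7  101111
000001
011001
010010
110001
k=8  101100
000000
011001
010010
110001
k=9  101100
000000
011001
000010
001001
k=10  001100
110000
111001
000010
001001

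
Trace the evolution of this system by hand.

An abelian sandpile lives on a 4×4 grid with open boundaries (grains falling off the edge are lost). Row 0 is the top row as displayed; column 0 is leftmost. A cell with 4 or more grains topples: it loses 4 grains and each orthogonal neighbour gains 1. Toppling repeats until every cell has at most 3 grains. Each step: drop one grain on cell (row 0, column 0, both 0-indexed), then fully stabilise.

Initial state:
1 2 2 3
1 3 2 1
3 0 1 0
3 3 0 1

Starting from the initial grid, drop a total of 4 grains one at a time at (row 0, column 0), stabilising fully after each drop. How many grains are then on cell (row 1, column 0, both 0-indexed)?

2

[0] 1 2 2 3
1 3 2 1
3 0 1 0
3 3 0 1
[1] 2 2 2 3
1 3 2 1
3 0 1 0
3 3 0 1
[2] 3 2 2 3
1 3 2 1
3 0 1 0
3 3 0 1
[3] 0 3 2 3
2 3 2 1
3 0 1 0
3 3 0 1
[4] 1 3 2 3
2 3 2 1
3 0 1 0
3 3 0 1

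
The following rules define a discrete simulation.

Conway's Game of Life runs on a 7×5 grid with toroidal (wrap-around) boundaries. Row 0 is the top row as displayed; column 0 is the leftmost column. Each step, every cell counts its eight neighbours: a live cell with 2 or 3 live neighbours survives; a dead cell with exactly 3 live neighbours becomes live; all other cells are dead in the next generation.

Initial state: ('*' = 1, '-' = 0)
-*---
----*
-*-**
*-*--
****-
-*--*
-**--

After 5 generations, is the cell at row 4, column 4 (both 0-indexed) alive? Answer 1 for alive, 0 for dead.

step 0: -*---
----*
-*-**
*-*--
****-
-*--*
-**--
step 1: ***--
--***
-****
-----
---*-
----*
-**--
step 2: *---*
-----
**--*
----*
-----
--**-
--**-
step 3: ---**
-*---
*---*
----*
---*-
--**-
-**--
step 4: **-*-
---*-
*---*
*--**
--***
-*-*-
-*--*
step 5: **-*-
-***-
*----
-**--
-*---
-*---
-*-**

0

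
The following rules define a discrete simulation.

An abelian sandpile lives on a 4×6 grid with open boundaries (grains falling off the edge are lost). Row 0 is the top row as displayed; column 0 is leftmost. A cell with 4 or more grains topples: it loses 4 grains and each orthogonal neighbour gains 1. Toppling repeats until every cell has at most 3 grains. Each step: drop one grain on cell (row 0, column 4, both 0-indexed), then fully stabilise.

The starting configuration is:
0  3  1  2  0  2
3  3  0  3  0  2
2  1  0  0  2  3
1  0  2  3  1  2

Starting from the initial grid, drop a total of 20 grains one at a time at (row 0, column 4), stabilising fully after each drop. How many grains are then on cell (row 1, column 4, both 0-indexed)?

step 0: 0  3  1  2  0  2
3  3  0  3  0  2
2  1  0  0  2  3
1  0  2  3  1  2
step 1: 0  3  1  2  1  2
3  3  0  3  0  2
2  1  0  0  2  3
1  0  2  3  1  2
step 2: 0  3  1  2  2  2
3  3  0  3  0  2
2  1  0  0  2  3
1  0  2  3  1  2
step 3: 0  3  1  2  3  2
3  3  0  3  0  2
2  1  0  0  2  3
1  0  2  3  1  2
step 4: 0  3  1  3  0  3
3  3  0  3  1  2
2  1  0  0  2  3
1  0  2  3  1  2
step 5: 0  3  1  3  1  3
3  3  0  3  1  2
2  1  0  0  2  3
1  0  2  3  1  2
step 6: 0  3  1  3  2  3
3  3  0  3  1  2
2  1  0  0  2  3
1  0  2  3  1  2
step 7: 0  3  1  3  3  3
3  3  0  3  1  2
2  1  0  0  2  3
1  0  2  3  1  2
step 8: 0  3  2  1  2  0
3  3  1  0  3  3
2  1  0  1  2  3
1  0  2  3  1  2
step 9: 0  3  2  1  3  0
3  3  1  0  3  3
2  1  0  1  2  3
1  0  2  3  1  2
step 10: 0  3  2  2  1  2
3  3  1  1  2  1
2  1  0  2  0  1
1  0  2  3  2  3
step 11: 0  3  2  2  2  2
3  3  1  1  2  1
2  1  0  2  0  1
1  0  2  3  2  3
step 12: 0  3  2  2  3  2
3  3  1  1  2  1
2  1  0  2  0  1
1  0  2  3  2  3
step 13: 0  3  2  3  0  3
3  3  1  1  3  1
2  1  0  2  0  1
1  0  2  3  2  3
step 14: 0  3  2  3  1  3
3  3  1  1  3  1
2  1  0  2  0  1
1  0  2  3  2  3
step 15: 0  3  2  3  2  3
3  3  1  1  3  1
2  1  0  2  0  1
1  0  2  3  2  3
step 16: 0  3  2  3  3  3
3  3  1  1  3  1
2  1  0  2  0  1
1  0  2  3  2  3
step 17: 0  3  3  0  3  0
3  3  1  3  0  3
2  1  0  2  1  1
1  0  2  3  2  3
step 18: 0  3  3  1  0  1
3  3  1  3  1  3
2  1  0  2  1  1
1  0  2  3  2  3
step 19: 0  3  3  1  1  1
3  3  1  3  1  3
2  1  0  2  1  1
1  0  2  3  2  3
step 20: 0  3  3  1  2  1
3  3  1  3  1  3
2  1  0  2  1  1
1  0  2  3  2  3

1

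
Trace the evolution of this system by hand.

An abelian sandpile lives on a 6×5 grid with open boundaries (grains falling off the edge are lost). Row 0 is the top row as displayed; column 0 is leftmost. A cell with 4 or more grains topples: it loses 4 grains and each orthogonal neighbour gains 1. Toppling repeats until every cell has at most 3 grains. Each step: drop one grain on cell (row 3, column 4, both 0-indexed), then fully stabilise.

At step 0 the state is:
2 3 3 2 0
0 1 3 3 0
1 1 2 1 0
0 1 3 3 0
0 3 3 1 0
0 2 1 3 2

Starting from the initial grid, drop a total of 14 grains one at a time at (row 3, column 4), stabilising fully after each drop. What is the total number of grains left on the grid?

t=0: 2 3 3 2 0
0 1 3 3 0
1 1 2 1 0
0 1 3 3 0
0 3 3 1 0
0 2 1 3 2
t=1: 2 3 3 2 0
0 1 3 3 0
1 1 2 1 0
0 1 3 3 1
0 3 3 1 0
0 2 1 3 2
t=2: 2 3 3 2 0
0 1 3 3 0
1 1 2 1 0
0 1 3 3 2
0 3 3 1 0
0 2 1 3 2
t=3: 2 3 3 2 0
0 1 3 3 0
1 1 2 1 0
0 1 3 3 3
0 3 3 1 0
0 2 1 3 2
t=4: 2 3 3 2 0
0 1 3 3 0
1 1 3 2 1
0 3 1 1 1
1 0 1 3 1
0 3 2 3 2
t=5: 2 3 3 2 0
0 1 3 3 0
1 1 3 2 1
0 3 1 1 2
1 0 1 3 1
0 3 2 3 2
t=6: 2 3 3 2 0
0 1 3 3 0
1 1 3 2 1
0 3 1 1 3
1 0 1 3 1
0 3 2 3 2
t=7: 2 3 3 2 0
0 1 3 3 0
1 1 3 2 2
0 3 1 2 0
1 0 1 3 2
0 3 2 3 2
t=8: 2 3 3 2 0
0 1 3 3 0
1 1 3 2 2
0 3 1 2 1
1 0 1 3 2
0 3 2 3 2
t=9: 2 3 3 2 0
0 1 3 3 0
1 1 3 2 2
0 3 1 2 2
1 0 1 3 2
0 3 2 3 2
t=10: 2 3 3 2 0
0 1 3 3 0
1 1 3 2 2
0 3 1 2 3
1 0 1 3 2
0 3 2 3 2
t=11: 2 3 3 2 0
0 1 3 3 0
1 1 3 2 3
0 3 1 3 0
1 0 1 3 3
0 3 2 3 2
t=12: 2 3 3 2 0
0 1 3 3 0
1 1 3 2 3
0 3 1 3 1
1 0 1 3 3
0 3 2 3 2
t=13: 2 3 3 2 0
0 1 3 3 0
1 1 3 2 3
0 3 1 3 2
1 0 1 3 3
0 3 2 3 2
t=14: 2 3 3 2 0
0 1 3 3 0
1 1 3 2 3
0 3 1 3 3
1 0 1 3 3
0 3 2 3 2

55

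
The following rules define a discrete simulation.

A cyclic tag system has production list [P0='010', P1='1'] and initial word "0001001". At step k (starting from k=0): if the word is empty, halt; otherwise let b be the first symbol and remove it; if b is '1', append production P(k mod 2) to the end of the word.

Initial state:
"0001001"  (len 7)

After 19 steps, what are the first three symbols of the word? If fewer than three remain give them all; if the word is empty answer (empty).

[0] "0001001"  (len 7)
[1] "001001"  (len 6)
[2] "01001"  (len 5)
[3] "1001"  (len 4)
[4] "0011"  (len 4)
[5] "011"  (len 3)
[6] "11"  (len 2)
[7] "1010"  (len 4)
[8] "0101"  (len 4)
[9] "101"  (len 3)
[10] "011"  (len 3)
[11] "11"  (len 2)
[12] "11"  (len 2)
[13] "1010"  (len 4)
[14] "0101"  (len 4)
[15] "101"  (len 3)
[16] "011"  (len 3)
[17] "11"  (len 2)
[18] "11"  (len 2)
[19] "1010"  (len 4)

101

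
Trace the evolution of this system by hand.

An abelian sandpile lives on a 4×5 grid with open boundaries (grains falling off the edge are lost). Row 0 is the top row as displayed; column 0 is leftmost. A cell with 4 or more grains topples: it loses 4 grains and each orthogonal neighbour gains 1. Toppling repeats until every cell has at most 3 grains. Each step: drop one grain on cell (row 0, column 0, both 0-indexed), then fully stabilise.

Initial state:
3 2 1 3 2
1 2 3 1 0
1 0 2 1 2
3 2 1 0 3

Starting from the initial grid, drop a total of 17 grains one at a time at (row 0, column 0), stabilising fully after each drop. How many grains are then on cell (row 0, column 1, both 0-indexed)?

t=0: 3 2 1 3 2
1 2 3 1 0
1 0 2 1 2
3 2 1 0 3
t=1: 0 3 1 3 2
2 2 3 1 0
1 0 2 1 2
3 2 1 0 3
t=2: 1 3 1 3 2
2 2 3 1 0
1 0 2 1 2
3 2 1 0 3
t=3: 2 3 1 3 2
2 2 3 1 0
1 0 2 1 2
3 2 1 0 3
t=4: 3 3 1 3 2
2 2 3 1 0
1 0 2 1 2
3 2 1 0 3
t=5: 1 0 2 3 2
3 3 3 1 0
1 0 2 1 2
3 2 1 0 3
t=6: 2 0 2 3 2
3 3 3 1 0
1 0 2 1 2
3 2 1 0 3
t=7: 3 0 2 3 2
3 3 3 1 0
1 0 2 1 2
3 2 1 0 3
t=8: 1 2 3 3 2
1 1 0 2 0
2 1 3 1 2
3 2 1 0 3
t=9: 2 2 3 3 2
1 1 0 2 0
2 1 3 1 2
3 2 1 0 3
t=10: 3 2 3 3 2
1 1 0 2 0
2 1 3 1 2
3 2 1 0 3
t=11: 0 3 3 3 2
2 1 0 2 0
2 1 3 1 2
3 2 1 0 3
t=12: 1 3 3 3 2
2 1 0 2 0
2 1 3 1 2
3 2 1 0 3
t=13: 2 3 3 3 2
2 1 0 2 0
2 1 3 1 2
3 2 1 0 3
t=14: 3 3 3 3 2
2 1 0 2 0
2 1 3 1 2
3 2 1 0 3
t=15: 1 1 1 0 3
3 2 1 3 0
2 1 3 1 2
3 2 1 0 3
t=16: 2 1 1 0 3
3 2 1 3 0
2 1 3 1 2
3 2 1 0 3
t=17: 3 1 1 0 3
3 2 1 3 0
2 1 3 1 2
3 2 1 0 3

1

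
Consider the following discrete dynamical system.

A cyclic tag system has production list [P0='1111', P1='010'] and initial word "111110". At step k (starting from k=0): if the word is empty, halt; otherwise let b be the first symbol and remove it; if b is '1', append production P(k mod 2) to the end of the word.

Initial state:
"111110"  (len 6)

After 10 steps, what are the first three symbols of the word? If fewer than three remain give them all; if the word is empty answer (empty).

010

step 0: "111110"  (len 6)
step 1: "111101111"  (len 9)
step 2: "11101111010"  (len 11)
step 3: "11011110101111"  (len 14)
step 4: "1011110101111010"  (len 16)
step 5: "0111101011110101111"  (len 19)
step 6: "111101011110101111"  (len 18)
step 7: "111010111101011111111"  (len 21)
step 8: "11010111101011111111010"  (len 23)
step 9: "10101111010111111110101111"  (len 26)
step 10: "0101111010111111110101111010"  (len 28)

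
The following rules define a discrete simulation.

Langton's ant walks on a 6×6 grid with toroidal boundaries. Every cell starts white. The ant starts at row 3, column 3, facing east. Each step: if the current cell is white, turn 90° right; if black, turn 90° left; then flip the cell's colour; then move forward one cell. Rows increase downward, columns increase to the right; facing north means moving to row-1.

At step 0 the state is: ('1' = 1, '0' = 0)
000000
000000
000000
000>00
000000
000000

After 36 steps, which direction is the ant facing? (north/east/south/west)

t=0: 000000
000000
000000
000>00
000000
000000
t=1: 000000
000000
000000
000100
000v00
000000
t=2: 000000
000000
000000
000100
00<100
000000
t=3: 000000
000000
000000
00^100
001100
000000
t=4: 000000
000000
000000
001>00
001100
000000
t=5: 000000
000000
000^00
001000
001100
000000
t=6: 000000
000000
0001>0
001000
001100
000000
t=7: 000000
000000
000110
0010v0
001100
000000
t=8: 000000
000000
000110
001<10
001100
000000
t=9: 000000
000000
000^10
001110
001100
000000
t=10: 000000
000000
00<010
001110
001100
000000
t=11: 000000
00^000
001010
001110
001100
000000
t=12: 000000
001>00
001010
001110
001100
000000
t=13: 000000
001100
001v10
001110
001100
000000
t=14: 000000
001100
00<110
001110
001100
000000
t=15: 000000
001100
000110
00v110
001100
000000
t=16: 000000
001100
000110
000>10
001100
000000
t=17: 000000
001100
000^10
000010
001100
000000
t=18: 000000
001100
00<010
000010
001100
000000
t=19: 000000
00^100
001010
000010
001100
000000
t=20: 000000
0<0100
001010
000010
001100
000000
t=21: 0^0000
010100
001010
000010
001100
000000
t=22: 01>000
010100
001010
000010
001100
000000
t=23: 011000
01v100
001010
000010
001100
000000
t=24: 011000
0<1100
001010
000010
001100
000000
t=25: 011000
001100
0v1010
000010
001100
000000
t=26: 011000
001100
<11010
000010
001100
000000
t=27: 011000
^01100
111010
000010
001100
000000
t=28: 011000
1>1100
111010
000010
001100
000000
t=29: 011000
111100
1v1010
000010
001100
000000
t=30: 011000
111100
10>010
000010
001100
000000
t=31: 011000
11^100
100010
000010
001100
000000
t=32: 011000
1<0100
100010
000010
001100
000000
t=33: 011000
100100
1v0010
000010
001100
000000
t=34: 011000
100100
<10010
000010
001100
000000
t=35: 011000
100100
010010
v00010
001100
000000
t=36: 011000
100100
010010
10001<
001100
000000

west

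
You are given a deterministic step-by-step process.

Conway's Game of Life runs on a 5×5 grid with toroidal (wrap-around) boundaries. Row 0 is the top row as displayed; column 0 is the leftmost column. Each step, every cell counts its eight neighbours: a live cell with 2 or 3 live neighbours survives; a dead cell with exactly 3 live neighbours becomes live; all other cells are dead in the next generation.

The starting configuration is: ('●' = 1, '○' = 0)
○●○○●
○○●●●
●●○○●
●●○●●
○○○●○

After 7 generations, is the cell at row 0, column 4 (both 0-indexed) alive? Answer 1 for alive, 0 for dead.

k=0  ○●○○●
○○●●●
●●○○●
●●○●●
○○○●○
k=1  ●○○○●
○○●○○
○○○○○
○●○●○
○●○●○
k=2  ●●●●●
○○○○○
○○●○○
○○○○○
○●○●○
k=3  ●●○●●
●○○○●
○○○○○
○○●○○
○●○●○
k=4  ○●○●○
○●○●○
○○○○○
○○●○○
○●○●○
k=5  ●●○●●
○○○○○
○○●○○
○○●○○
○●○●○
k=6  ●●○●●
●●●●●
○○○○○
○●●●○
○●○●○
k=7  ○○○○○
○○○○○
○○○○○
○●○●○
○○○○○

0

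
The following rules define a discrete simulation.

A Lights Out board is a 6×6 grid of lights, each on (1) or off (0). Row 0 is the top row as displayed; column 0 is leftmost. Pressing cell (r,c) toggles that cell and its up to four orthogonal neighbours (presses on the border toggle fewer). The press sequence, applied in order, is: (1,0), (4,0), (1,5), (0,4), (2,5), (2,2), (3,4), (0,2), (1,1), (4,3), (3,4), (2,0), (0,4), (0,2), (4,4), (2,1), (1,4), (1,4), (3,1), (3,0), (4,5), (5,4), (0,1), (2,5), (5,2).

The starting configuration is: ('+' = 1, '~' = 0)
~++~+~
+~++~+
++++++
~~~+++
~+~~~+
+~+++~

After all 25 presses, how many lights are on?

[0] ~++~+~
+~++~+
++++++
~~~+++
~+~~~+
+~+++~
[1] +++~+~
~+++~+
~+++++
~~~+++
~+~~~+
+~+++~
[2] +++~+~
~+++~+
~+++++
+~~+++
+~~~~+
~~+++~
[3] +++~++
~++++~
~++++~
+~~+++
+~~~~+
~~+++~
[4] ++++~~
~+++~~
~++++~
+~~+++
+~~~~+
~~+++~
[5] ++++~~
~+++~+
~+++~+
+~~++~
+~~~~+
~~+++~
[6] ++++~~
~+~+~+
~~~~~+
+~+++~
+~~~~+
~~+++~
[7] ++++~~
~+~+~+
~~~~++
+~+~~+
+~~~++
~~+++~
[8] +~~~~~
~+++~+
~~~~++
+~+~~+
+~~~++
~~+++~
[9] ++~~~~
+~~+~+
~+~~++
+~+~~+
+~~~++
~~+++~
[10] ++~~~~
+~~+~+
~+~~++
+~++~+
+~++~+
~~+~+~
[11] ++~~~~
+~~+~+
~+~~~+
+~+~+~
+~++++
~~+~+~
[12] ++~~~~
~~~+~+
+~~~~+
~~+~+~
+~++++
~~+~+~
[13] ++~+++
~~~+++
+~~~~+
~~+~+~
+~++++
~~+~+~
[14] +~+~++
~~++++
+~~~~+
~~+~+~
+~++++
~~+~+~
[15] +~+~++
~~++++
+~~~~+
~~+~~~
+~+~~~
~~+~~~
[16] +~+~++
~+++++
~++~~+
~++~~~
+~+~~~
~~+~~~
[17] +~+~~+
~++~~~
~++~++
~++~~~
+~+~~~
~~+~~~
[18] +~+~++
~+++++
~++~~+
~++~~~
+~+~~~
~~+~~~
[19] +~+~++
~+++++
~~+~~+
+~~~~~
+++~~~
~~+~~~
[20] +~+~++
~+++++
+~+~~+
~+~~~~
~++~~~
~~+~~~
[21] +~+~++
~+++++
+~+~~+
~+~~~+
~++~++
~~+~~+
[22] +~+~++
~+++++
+~+~~+
~+~~~+
~++~~+
~~+++~
[23] ~+~~++
~~++++
+~+~~+
~+~~~+
~++~~+
~~+++~
[24] ~+~~++
~~+++~
+~+~+~
~+~~~~
~++~~+
~~+++~
[25] ~+~~++
~~+++~
+~+~+~
~+~~~~
~+~~~+
~+~~+~

14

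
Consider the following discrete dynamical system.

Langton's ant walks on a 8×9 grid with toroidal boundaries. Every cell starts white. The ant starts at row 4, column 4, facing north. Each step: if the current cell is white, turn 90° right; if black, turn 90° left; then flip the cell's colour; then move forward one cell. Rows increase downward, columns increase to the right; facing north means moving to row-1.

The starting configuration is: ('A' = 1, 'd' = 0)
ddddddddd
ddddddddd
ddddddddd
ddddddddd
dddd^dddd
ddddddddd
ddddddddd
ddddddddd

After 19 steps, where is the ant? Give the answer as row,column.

5,2

step 0: ddddddddd
ddddddddd
ddddddddd
ddddddddd
dddd^dddd
ddddddddd
ddddddddd
ddddddddd
step 1: ddddddddd
ddddddddd
ddddddddd
ddddddddd
ddddA>ddd
ddddddddd
ddddddddd
ddddddddd
step 2: ddddddddd
ddddddddd
ddddddddd
ddddddddd
ddddAAddd
dddddvddd
ddddddddd
ddddddddd
step 3: ddddddddd
ddddddddd
ddddddddd
ddddddddd
ddddAAddd
dddd<Addd
ddddddddd
ddddddddd
step 4: ddddddddd
ddddddddd
ddddddddd
ddddddddd
dddd^Addd
ddddAAddd
ddddddddd
ddddddddd
step 5: ddddddddd
ddddddddd
ddddddddd
ddddddddd
ddd<dAddd
ddddAAddd
ddddddddd
ddddddddd
step 6: ddddddddd
ddddddddd
ddddddddd
ddd^ddddd
dddAdAddd
ddddAAddd
ddddddddd
ddddddddd
step 7: ddddddddd
ddddddddd
ddddddddd
dddA>dddd
dddAdAddd
ddddAAddd
ddddddddd
ddddddddd
step 8: ddddddddd
ddddddddd
ddddddddd
dddAAdddd
dddAvAddd
ddddAAddd
ddddddddd
ddddddddd
step 9: ddddddddd
ddddddddd
ddddddddd
dddAAdddd
ddd<AAddd
ddddAAddd
ddddddddd
ddddddddd
step 10: ddddddddd
ddddddddd
ddddddddd
dddAAdddd
ddddAAddd
dddvAAddd
ddddddddd
ddddddddd
step 11: ddddddddd
ddddddddd
ddddddddd
dddAAdddd
ddddAAddd
dd<AAAddd
ddddddddd
ddddddddd
step 12: ddddddddd
ddddddddd
ddddddddd
dddAAdddd
dd^dAAddd
ddAAAAddd
ddddddddd
ddddddddd
step 13: ddddddddd
ddddddddd
ddddddddd
dddAAdddd
ddA>AAddd
ddAAAAddd
ddddddddd
ddddddddd
step 14: ddddddddd
ddddddddd
ddddddddd
dddAAdddd
ddAAAAddd
ddAvAAddd
ddddddddd
ddddddddd
step 15: ddddddddd
ddddddddd
ddddddddd
dddAAdddd
ddAAAAddd
ddAd>Addd
ddddddddd
ddddddddd
step 16: ddddddddd
ddddddddd
ddddddddd
dddAAdddd
ddAA^Addd
ddAddAddd
ddddddddd
ddddddddd
step 17: ddddddddd
ddddddddd
ddddddddd
dddAAdddd
ddA<dAddd
ddAddAddd
ddddddddd
ddddddddd
step 18: ddddddddd
ddddddddd
ddddddddd
dddAAdddd
ddAddAddd
ddAvdAddd
ddddddddd
ddddddddd
step 19: ddddddddd
ddddddddd
ddddddddd
dddAAdddd
ddAddAddd
dd<AdAddd
ddddddddd
ddddddddd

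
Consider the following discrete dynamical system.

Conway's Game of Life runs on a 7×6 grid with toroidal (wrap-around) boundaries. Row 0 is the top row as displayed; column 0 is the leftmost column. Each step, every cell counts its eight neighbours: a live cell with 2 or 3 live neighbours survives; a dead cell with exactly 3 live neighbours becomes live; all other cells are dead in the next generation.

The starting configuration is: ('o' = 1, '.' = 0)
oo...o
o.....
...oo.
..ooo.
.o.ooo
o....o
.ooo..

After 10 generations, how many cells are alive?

6

[0] oo...o
o.....
...oo.
..ooo.
.o.ooo
o....o
.ooo..
[1] .....o
oo..o.
..o.oo
......
.o....
.....o
..o.o.
[2] oo.ooo
oo.oo.
oo.ooo
......
......
......
....oo
[3] .o....
......
.o.o..
o...oo
......
......
...o..
[4] ......
..o...
o...oo
o...oo
.....o
......
......
[5] ......
.....o
oo.oo.
......
o...oo
......
......
[6] ......
o...oo
o...oo
.o.o..
.....o
.....o
......
[7] .....o
o...o.
.o.o..
......
o...o.
......
......
[8] .....o
o...oo
......
......
......
......
......
[9] o...oo
o...oo
.....o
......
......
......
......
[10] o...o.
......
o...oo
......
......
......
.....o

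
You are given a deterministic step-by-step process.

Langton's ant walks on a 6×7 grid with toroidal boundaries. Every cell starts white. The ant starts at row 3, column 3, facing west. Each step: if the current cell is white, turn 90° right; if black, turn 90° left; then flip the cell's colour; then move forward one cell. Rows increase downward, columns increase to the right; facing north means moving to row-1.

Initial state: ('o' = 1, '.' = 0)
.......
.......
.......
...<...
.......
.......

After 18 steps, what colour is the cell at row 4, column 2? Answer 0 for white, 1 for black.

0) .......
.......
.......
...<...
.......
.......
1) .......
.......
...^...
...o...
.......
.......
2) .......
.......
...o>..
...o...
.......
.......
3) .......
.......
...oo..
...ov..
.......
.......
4) .......
.......
...oo..
...<o..
.......
.......
5) .......
.......
...oo..
....o..
...v...
.......
6) .......
.......
...oo..
....o..
..<o...
.......
7) .......
.......
...oo..
..^.o..
..oo...
.......
8) .......
.......
...oo..
..o>o..
..oo...
.......
9) .......
.......
...oo..
..ooo..
..ov...
.......
10) .......
.......
...oo..
..ooo..
..o.>..
.......
11) .......
.......
...oo..
..ooo..
..o.o..
....v..
12) .......
.......
...oo..
..ooo..
..o.o..
...<o..
13) .......
.......
...oo..
..ooo..
..o^o..
...oo..
14) .......
.......
...oo..
..ooo..
..oo>..
...oo..
15) .......
.......
...oo..
..oo^..
..oo...
...oo..
16) .......
.......
...oo..
..o<...
..oo...
...oo..
17) .......
.......
...oo..
..o....
..ov...
...oo..
18) .......
.......
...oo..
..o....
..o.>..
...oo..

1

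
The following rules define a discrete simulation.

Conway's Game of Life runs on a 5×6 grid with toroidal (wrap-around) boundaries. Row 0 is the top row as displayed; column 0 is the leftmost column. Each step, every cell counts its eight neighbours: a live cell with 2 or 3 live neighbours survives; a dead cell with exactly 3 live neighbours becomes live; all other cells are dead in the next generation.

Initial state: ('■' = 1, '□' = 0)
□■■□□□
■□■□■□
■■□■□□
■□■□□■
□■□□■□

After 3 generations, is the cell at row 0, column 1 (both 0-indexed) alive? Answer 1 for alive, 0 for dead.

1

[0] □■■□□□
■□■□■□
■■□■□□
■□■□□■
□■□□■□
[1] ■□■□□■
■□□□□■
□□□■■□
□□■■■■
□□□■□■
[2] □■□□□□
■■□■□□
■□■□□□
□□■□□■
□■□□□□
[3] □■□□□□
■□□□□□
■□■■□■
■□■□□□
■■■□□□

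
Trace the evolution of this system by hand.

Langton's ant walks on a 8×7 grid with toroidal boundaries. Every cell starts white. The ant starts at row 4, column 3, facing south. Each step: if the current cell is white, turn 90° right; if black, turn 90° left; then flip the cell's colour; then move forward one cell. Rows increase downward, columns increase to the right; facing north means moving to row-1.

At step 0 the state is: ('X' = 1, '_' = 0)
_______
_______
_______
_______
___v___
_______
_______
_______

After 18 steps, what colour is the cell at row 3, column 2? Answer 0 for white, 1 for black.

0) _______
_______
_______
_______
___v___
_______
_______
_______
1) _______
_______
_______
_______
__<X___
_______
_______
_______
2) _______
_______
_______
__^____
__XX___
_______
_______
_______
3) _______
_______
_______
__X>___
__XX___
_______
_______
_______
4) _______
_______
_______
__XX___
__Xv___
_______
_______
_______
5) _______
_______
_______
__XX___
__X_>__
_______
_______
_______
6) _______
_______
_______
__XX___
__X_X__
____v__
_______
_______
7) _______
_______
_______
__XX___
__X_X__
___<X__
_______
_______
8) _______
_______
_______
__XX___
__X^X__
___XX__
_______
_______
9) _______
_______
_______
__XX___
__XX>__
___XX__
_______
_______
10) _______
_______
_______
__XX^__
__XX___
___XX__
_______
_______
11) _______
_______
_______
__XXX>_
__XX___
___XX__
_______
_______
12) _______
_______
_______
__XXXX_
__XX_v_
___XX__
_______
_______
13) _______
_______
_______
__XXXX_
__XX<X_
___XX__
_______
_______
14) _______
_______
_______
__XX^X_
__XXXX_
___XX__
_______
_______
15) _______
_______
_______
__X<_X_
__XXXX_
___XX__
_______
_______
16) _______
_______
_______
__X__X_
__XvXX_
___XX__
_______
_______
17) _______
_______
_______
__X__X_
__X_>X_
___XX__
_______
_______
18) _______
_______
_______
__X_^X_
__X__X_
___XX__
_______
_______

1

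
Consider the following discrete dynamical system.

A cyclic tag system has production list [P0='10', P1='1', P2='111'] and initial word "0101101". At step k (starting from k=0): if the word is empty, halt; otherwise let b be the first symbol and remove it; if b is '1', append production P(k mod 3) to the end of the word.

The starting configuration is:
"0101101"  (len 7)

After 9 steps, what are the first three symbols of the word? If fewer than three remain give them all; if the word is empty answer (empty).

011

t=0: "0101101"  (len 7)
t=1: "101101"  (len 6)
t=2: "011011"  (len 6)
t=3: "11011"  (len 5)
t=4: "101110"  (len 6)
t=5: "011101"  (len 6)
t=6: "11101"  (len 5)
t=7: "110110"  (len 6)
t=8: "101101"  (len 6)
t=9: "01101111"  (len 8)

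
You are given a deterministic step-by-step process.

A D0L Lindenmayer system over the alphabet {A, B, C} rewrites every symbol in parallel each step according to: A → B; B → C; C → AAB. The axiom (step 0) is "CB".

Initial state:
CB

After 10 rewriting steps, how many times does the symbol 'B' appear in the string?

step 0: CB
step 1: AABC
step 2: BBCAAB
step 3: CCAABBBC
step 4: AABAABBBCCCAAB
step 5: BBCBBCCCAABAABAABBBC
step 6: CCAABCCAABAABAABBBCBBCBBCCCAAB
step 7: AABAABBBCAABAABBBCBBCBBCCCAABCCAABCCAABAABAABBBC
step 8: BBCBBCCCAABBBCBBCCCAABCCAABCCAABAABAABBBCAABAABBBCAABAABBBCBBCBBCCCAAB
step 9: CCAABCCAABAABAABBBCCCAABCCAABAABAABBBCAABAABBBCAABAABBBCBBCBBCCCAABBBCBBCCCAABBBCBBCCCAABCCAABCCAABAABAABBBC
step 10: AABAABBBCAABAABBBCBBCBBCCCAABAABAABBBCAABAABBBCBBCBBCCCAAB…BAABAABBBCCCAABCCAABAABAABBBCAABAABBBCAABAABBBCBBCBBCCCAAB  (len 166)

67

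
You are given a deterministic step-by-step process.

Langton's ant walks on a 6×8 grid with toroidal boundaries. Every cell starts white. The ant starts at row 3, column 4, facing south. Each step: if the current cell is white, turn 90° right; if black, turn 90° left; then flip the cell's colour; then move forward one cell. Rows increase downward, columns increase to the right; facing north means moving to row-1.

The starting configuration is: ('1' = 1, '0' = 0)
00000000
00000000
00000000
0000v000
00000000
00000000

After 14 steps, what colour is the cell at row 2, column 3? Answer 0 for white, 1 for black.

1

k=0  00000000
00000000
00000000
0000v000
00000000
00000000
k=1  00000000
00000000
00000000
000<1000
00000000
00000000
k=2  00000000
00000000
000^0000
00011000
00000000
00000000
k=3  00000000
00000000
0001>000
00011000
00000000
00000000
k=4  00000000
00000000
00011000
0001v000
00000000
00000000
k=5  00000000
00000000
00011000
00010>00
00000000
00000000
k=6  00000000
00000000
00011000
00010100
00000v00
00000000
k=7  00000000
00000000
00011000
00010100
0000<100
00000000
k=8  00000000
00000000
00011000
0001^100
00001100
00000000
k=9  00000000
00000000
00011000
00011>00
00001100
00000000
k=10  00000000
00000000
00011^00
00011000
00001100
00000000
k=11  00000000
00000000
000111>0
00011000
00001100
00000000
k=12  00000000
00000000
00011110
000110v0
00001100
00000000
k=13  00000000
00000000
00011110
00011<10
00001100
00000000
k=14  00000000
00000000
00011^10
00011110
00001100
00000000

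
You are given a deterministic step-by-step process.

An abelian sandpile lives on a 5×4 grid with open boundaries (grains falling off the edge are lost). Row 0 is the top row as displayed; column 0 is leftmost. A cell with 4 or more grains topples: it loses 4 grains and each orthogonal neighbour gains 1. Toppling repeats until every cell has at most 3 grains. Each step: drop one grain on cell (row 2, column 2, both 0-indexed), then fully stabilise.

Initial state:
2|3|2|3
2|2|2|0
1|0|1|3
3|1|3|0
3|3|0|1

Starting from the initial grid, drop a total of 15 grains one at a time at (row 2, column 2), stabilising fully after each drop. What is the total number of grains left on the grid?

38

gen 0: 2|3|2|3
2|2|2|0
1|0|1|3
3|1|3|0
3|3|0|1
gen 1: 2|3|2|3
2|2|2|0
1|0|2|3
3|1|3|0
3|3|0|1
gen 2: 2|3|2|3
2|2|2|0
1|0|3|3
3|1|3|0
3|3|0|1
gen 3: 2|3|2|3
2|2|3|1
1|1|2|0
3|2|0|2
3|3|1|1
gen 4: 2|3|2|3
2|2|3|1
1|1|3|0
3|2|0|2
3|3|1|1
gen 5: 2|3|3|3
2|3|0|2
1|2|1|1
3|2|1|2
3|3|1|1
gen 6: 2|3|3|3
2|3|0|2
1|2|2|1
3|2|1|2
3|3|1|1
gen 7: 2|3|3|3
2|3|0|2
1|2|3|1
3|2|1|2
3|3|1|1
gen 8: 2|3|3|3
2|3|1|2
1|3|0|2
3|2|2|2
3|3|1|1
gen 9: 2|3|3|3
2|3|1|2
1|3|1|2
3|2|2|2
3|3|1|1
gen 10: 2|3|3|3
2|3|1|2
1|3|2|2
3|2|2|2
3|3|1|1
gen 11: 2|3|3|3
2|3|1|2
1|3|3|2
3|2|2|2
3|3|1|1
gen 12: 3|1|2|1
3|2|1|1
2|1|3|0
3|3|3|3
3|3|1|1
gen 13: 3|1|2|1
3|2|2|1
3|3|1|2
1|2|2|0
1|1|3|2
gen 14: 3|1|2|1
3|2|2|1
3|3|2|2
1|2|2|0
1|1|3|2
gen 15: 3|1|2|1
3|2|2|1
3|3|3|2
1|2|2|0
1|1|3|2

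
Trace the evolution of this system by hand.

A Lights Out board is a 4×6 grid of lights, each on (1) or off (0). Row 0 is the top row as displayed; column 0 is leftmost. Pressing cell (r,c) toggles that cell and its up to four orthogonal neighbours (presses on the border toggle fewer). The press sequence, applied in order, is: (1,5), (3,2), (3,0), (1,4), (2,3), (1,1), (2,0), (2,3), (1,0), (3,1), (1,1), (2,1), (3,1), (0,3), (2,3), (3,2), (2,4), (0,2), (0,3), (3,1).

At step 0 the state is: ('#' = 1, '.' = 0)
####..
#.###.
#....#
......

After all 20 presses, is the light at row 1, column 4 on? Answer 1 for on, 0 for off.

0

0) ####..
#.###.
#....#
......
1) ####.#
#.##.#
#.....
......
2) ####.#
#.##.#
#.#...
.###..
3) ####.#
#.##.#
..#...
#.##..
4) ######
#.#.#.
..#.#.
#.##..
5) ######
#.###.
...#..
#.#...
6) #.####
.#.##.
.#.#..
#.#...
7) #.####
##.##.
#..#..
..#...
8) #.####
##..#.
#.#.#.
..##..
9) ..####
....#.
..#.#.
..##..
10) ..####
....#.
.##.#.
##.#..
11) .#####
###.#.
..#.#.
##.#..
12) .#####
#.#.#.
##..#.
#..#..
13) .#####
#.#.#.
#...#.
.###..
14) .#...#
#.###.
#...#.
.###..
15) .#...#
#.#.#.
#.##..
.##...
16) .#...#
#.#.#.
#..#..
...#..
17) .#...#
#.#...
#...##
...##.
18) ..##.#
#.....
#...##
...##.
19) ....##
#..#..
#...##
...##.
20) ....##
#..#..
##..##
#####.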